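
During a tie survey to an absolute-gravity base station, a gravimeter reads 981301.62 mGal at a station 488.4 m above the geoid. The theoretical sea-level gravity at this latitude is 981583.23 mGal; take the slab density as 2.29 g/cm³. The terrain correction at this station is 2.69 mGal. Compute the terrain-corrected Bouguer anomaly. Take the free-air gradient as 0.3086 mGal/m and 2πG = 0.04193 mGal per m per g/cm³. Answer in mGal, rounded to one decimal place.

-175.1

Free-air correction = 0.3086 × 488.4 = 150.72 mGal
Free-air anomaly = 981301.62 − 981583.23 + (150.72) = -130.89 mGal
Bouguer slab correction = 0.04193 × 2.29 × 488.4 = 46.90 mGal
Simple Bouguer anomaly = -130.89 − (46.90) = -177.79 mGal
Complete Bouguer anomaly = -177.79 + 2.69 = -175.10 mGal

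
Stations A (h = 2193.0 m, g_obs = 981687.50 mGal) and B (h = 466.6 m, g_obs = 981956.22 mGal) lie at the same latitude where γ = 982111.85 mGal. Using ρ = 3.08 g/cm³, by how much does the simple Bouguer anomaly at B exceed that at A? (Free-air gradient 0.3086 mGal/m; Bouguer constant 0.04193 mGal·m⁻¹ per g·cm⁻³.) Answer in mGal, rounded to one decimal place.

-41.1

Δg_SB(A) = 981687.50 − 982111.85 + 0.3086×2193.0 − 0.04193×3.08×2193.0 = -30.80 mGal
Δg_SB(B) = 981956.22 − 982111.85 + 0.3086×466.6 − 0.04193×3.08×466.6 = -71.90 mGal
Difference = -71.90 − (-30.80) = -41.10 mGal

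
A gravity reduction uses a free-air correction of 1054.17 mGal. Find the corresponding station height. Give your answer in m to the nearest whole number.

h = 1054.17 / 0.3086 = 3415.98 m

3416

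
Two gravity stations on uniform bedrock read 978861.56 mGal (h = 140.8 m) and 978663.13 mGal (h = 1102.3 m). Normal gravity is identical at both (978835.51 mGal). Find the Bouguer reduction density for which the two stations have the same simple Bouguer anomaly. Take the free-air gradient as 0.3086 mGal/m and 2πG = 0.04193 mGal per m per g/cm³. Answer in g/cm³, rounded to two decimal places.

Δg_obs = 978663.13 − 978861.56 = -198.43 mGal over Δh = 1102.3 − 140.8 = 961.5 m
Equal Bouguer anomalies ⇒ Δg_obs + (0.3086 − 0.04193ρ)·Δh = 0
0.3086 − 0.04193ρ = −Δg_obs/Δh = 0.20638
ρ = (0.3086 − 0.20638) / 0.04193 = 2.44 g/cm³

2.44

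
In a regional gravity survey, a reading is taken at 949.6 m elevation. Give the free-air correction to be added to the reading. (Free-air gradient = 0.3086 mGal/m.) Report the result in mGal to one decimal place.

Free-air correction = 0.3086 × 949.6 = 293.0 mGal

293.0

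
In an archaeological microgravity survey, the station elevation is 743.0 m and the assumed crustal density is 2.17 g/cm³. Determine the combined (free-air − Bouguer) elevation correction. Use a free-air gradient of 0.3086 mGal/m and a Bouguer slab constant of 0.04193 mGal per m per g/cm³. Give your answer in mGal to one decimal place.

Combined gradient = 0.3086 − 0.04193 × 2.17 = 0.2176119 mGal/m
Combined elevation correction = 0.2176119 × 743.0 = 161.7 mGal

161.7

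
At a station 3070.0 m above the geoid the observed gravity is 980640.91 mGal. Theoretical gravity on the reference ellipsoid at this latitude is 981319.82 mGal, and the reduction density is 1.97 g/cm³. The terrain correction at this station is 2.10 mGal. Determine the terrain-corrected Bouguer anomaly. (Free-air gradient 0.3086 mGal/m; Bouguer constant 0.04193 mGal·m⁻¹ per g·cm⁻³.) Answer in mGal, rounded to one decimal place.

Free-air correction = 0.3086 × 3070.0 = 947.40 mGal
Free-air anomaly = 980640.91 − 981319.82 + (947.40) = 268.49 mGal
Bouguer slab correction = 0.04193 × 1.97 × 3070.0 = 253.59 mGal
Simple Bouguer anomaly = 268.49 − (253.59) = 14.90 mGal
Complete Bouguer anomaly = 14.90 + 2.10 = 17.00 mGal

17.0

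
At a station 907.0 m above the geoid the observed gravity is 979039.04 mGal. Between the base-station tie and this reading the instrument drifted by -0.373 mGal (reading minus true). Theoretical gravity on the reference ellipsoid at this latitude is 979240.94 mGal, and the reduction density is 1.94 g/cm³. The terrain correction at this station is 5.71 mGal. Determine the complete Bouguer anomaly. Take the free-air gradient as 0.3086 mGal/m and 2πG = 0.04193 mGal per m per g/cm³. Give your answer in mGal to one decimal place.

Drift-corrected reading = 979039.04 − (-0.373) = 979039.413 mGal
Free-air correction = 0.3086 × 907.0 = 279.90 mGal
Free-air anomaly = 979039.413 − 979240.94 + (279.90) = 78.373 mGal
Bouguer slab correction = 0.04193 × 1.94 × 907.0 = 73.78 mGal
Simple Bouguer anomaly = 78.373 − (73.78) = 4.593 mGal
Complete Bouguer anomaly = 4.593 + 5.71 = 10.303 mGal

10.3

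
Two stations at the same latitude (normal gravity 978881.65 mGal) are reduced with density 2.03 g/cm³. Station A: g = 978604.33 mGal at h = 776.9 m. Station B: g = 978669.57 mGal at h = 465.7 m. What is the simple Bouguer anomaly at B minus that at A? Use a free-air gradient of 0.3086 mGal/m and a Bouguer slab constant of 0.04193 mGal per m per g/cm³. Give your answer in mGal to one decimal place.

-4.3

Δg_SB(A) = 978604.33 − 978881.65 + 0.3086×776.9 − 0.04193×2.03×776.9 = -103.70 mGal
Δg_SB(B) = 978669.57 − 978881.65 + 0.3086×465.7 − 0.04193×2.03×465.7 = -108.00 mGal
Difference = -108.00 − (-103.70) = -4.30 mGal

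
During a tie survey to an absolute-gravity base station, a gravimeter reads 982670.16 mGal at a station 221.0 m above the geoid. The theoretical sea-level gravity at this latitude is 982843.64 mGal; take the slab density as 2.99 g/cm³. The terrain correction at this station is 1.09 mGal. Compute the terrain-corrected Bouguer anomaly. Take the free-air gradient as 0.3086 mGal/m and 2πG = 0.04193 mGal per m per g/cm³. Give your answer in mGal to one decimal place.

-131.9

Free-air correction = 0.3086 × 221.0 = 68.20 mGal
Free-air anomaly = 982670.16 − 982843.64 + (68.20) = -105.28 mGal
Bouguer slab correction = 0.04193 × 2.99 × 221.0 = 27.71 mGal
Simple Bouguer anomaly = -105.28 − (27.71) = -132.99 mGal
Complete Bouguer anomaly = -132.99 + 1.09 = -131.90 mGal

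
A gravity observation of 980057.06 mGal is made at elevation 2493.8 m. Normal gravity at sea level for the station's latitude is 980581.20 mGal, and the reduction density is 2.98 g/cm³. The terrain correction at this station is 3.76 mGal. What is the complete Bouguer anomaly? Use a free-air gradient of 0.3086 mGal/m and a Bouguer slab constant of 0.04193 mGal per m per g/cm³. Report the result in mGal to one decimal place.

-62.4

Free-air correction = 0.3086 × 2493.8 = 769.59 mGal
Free-air anomaly = 980057.06 − 980581.20 + (769.59) = 245.45 mGal
Bouguer slab correction = 0.04193 × 2.98 × 2493.8 = 311.60 mGal
Simple Bouguer anomaly = 245.45 − (311.60) = -66.15 mGal
Complete Bouguer anomaly = -66.15 + 3.76 = -62.39 mGal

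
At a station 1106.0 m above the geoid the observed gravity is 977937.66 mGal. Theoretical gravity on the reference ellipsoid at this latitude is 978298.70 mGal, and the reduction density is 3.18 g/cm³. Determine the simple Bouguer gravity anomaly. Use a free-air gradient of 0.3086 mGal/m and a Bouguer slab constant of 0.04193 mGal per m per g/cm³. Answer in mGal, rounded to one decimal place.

-167.2

Free-air correction = 0.3086 × 1106.0 = 341.31 mGal
Free-air anomaly = 977937.66 − 978298.70 + (341.31) = -19.73 mGal
Bouguer slab correction = 0.04193 × 3.18 × 1106.0 = 147.47 mGal
Simple Bouguer anomaly = -19.73 − (147.47) = -167.20 mGal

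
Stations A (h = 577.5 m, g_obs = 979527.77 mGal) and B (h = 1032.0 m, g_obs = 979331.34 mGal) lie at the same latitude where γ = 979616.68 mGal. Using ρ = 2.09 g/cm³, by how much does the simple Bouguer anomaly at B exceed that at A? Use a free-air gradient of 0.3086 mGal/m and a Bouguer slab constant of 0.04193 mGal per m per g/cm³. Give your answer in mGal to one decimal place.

-96.0

Δg_SB(A) = 979527.77 − 979616.68 + 0.3086×577.5 − 0.04193×2.09×577.5 = 38.70 mGal
Δg_SB(B) = 979331.34 − 979616.68 + 0.3086×1032.0 − 0.04193×2.09×1032.0 = -57.30 mGal
Difference = -57.30 − (38.70) = -96.00 mGal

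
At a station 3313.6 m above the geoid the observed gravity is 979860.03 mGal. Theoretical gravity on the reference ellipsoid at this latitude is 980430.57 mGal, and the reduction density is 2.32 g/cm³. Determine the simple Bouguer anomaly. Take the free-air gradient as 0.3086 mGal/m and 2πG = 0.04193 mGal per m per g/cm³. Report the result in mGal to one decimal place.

129.7

Free-air correction = 0.3086 × 3313.6 = 1022.58 mGal
Free-air anomaly = 979860.03 − 980430.57 + (1022.58) = 452.04 mGal
Bouguer slab correction = 0.04193 × 2.32 × 3313.6 = 322.34 mGal
Simple Bouguer anomaly = 452.04 − (322.34) = 129.70 mGal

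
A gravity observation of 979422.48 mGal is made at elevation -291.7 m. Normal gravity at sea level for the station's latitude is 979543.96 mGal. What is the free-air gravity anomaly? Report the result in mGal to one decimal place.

-211.5

Free-air correction = 0.3086 × -291.7 = -90.02 mGal
Free-air anomaly = 979422.48 − 979543.96 + (-90.02) = -211.50 mGal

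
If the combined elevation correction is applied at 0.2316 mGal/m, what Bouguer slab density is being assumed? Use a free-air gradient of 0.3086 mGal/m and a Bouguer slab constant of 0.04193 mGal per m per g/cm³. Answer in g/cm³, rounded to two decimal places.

0.2316 = 0.3086 − 0.04193 × ρ
ρ = (0.3086 − 0.2316) / 0.04193 = 1.84 g/cm³

1.84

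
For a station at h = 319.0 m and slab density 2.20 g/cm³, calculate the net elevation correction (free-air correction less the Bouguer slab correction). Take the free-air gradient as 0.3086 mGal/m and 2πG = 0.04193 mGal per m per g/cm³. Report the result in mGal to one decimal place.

69.0

Combined gradient = 0.3086 − 0.04193 × 2.20 = 0.2163540 mGal/m
Combined elevation correction = 0.2163540 × 319.0 = 69.0 mGal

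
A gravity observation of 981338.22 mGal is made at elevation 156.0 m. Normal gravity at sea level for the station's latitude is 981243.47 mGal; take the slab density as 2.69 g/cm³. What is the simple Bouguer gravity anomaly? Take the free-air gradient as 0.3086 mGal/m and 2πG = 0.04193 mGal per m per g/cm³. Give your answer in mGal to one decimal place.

Free-air correction = 0.3086 × 156.0 = 48.14 mGal
Free-air anomaly = 981338.22 − 981243.47 + (48.14) = 142.89 mGal
Bouguer slab correction = 0.04193 × 2.69 × 156.0 = 17.60 mGal
Simple Bouguer anomaly = 142.89 − (17.60) = 125.29 mGal

125.3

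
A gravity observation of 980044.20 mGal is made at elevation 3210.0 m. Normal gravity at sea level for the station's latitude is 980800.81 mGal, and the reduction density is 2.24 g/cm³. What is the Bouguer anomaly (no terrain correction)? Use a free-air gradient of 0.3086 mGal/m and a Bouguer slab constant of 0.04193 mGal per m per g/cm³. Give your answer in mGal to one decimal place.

-67.5

Free-air correction = 0.3086 × 3210.0 = 990.61 mGal
Free-air anomaly = 980044.20 − 980800.81 + (990.61) = 234.00 mGal
Bouguer slab correction = 0.04193 × 2.24 × 3210.0 = 301.49 mGal
Simple Bouguer anomaly = 234.00 − (301.49) = -67.49 mGal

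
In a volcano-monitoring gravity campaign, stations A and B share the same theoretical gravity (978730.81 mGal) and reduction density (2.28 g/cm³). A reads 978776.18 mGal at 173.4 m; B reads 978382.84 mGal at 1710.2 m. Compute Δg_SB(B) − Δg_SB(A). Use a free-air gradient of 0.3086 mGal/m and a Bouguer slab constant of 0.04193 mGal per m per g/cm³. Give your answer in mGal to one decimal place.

-66.0

Δg_SB(A) = 978776.18 − 978730.81 + 0.3086×173.4 − 0.04193×2.28×173.4 = 82.30 mGal
Δg_SB(B) = 978382.84 − 978730.81 + 0.3086×1710.2 − 0.04193×2.28×1710.2 = 16.30 mGal
Difference = 16.30 − (82.30) = -66.00 mGal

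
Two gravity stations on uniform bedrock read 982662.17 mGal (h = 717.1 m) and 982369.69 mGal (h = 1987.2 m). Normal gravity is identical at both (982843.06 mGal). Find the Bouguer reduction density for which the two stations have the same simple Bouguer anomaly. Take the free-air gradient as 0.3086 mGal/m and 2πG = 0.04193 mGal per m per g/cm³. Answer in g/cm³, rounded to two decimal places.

Δg_obs = 982369.69 − 982662.17 = -292.48 mGal over Δh = 1987.2 − 717.1 = 1270.1 m
Equal Bouguer anomalies ⇒ Δg_obs + (0.3086 − 0.04193ρ)·Δh = 0
0.3086 − 0.04193ρ = −Δg_obs/Δh = 0.23028
ρ = (0.3086 − 0.23028) / 0.04193 = 1.87 g/cm³

1.87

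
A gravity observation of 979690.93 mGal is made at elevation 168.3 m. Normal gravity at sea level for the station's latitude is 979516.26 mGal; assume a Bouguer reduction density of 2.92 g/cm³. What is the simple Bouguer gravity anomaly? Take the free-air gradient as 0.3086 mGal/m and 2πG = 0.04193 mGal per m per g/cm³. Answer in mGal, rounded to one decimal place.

Free-air correction = 0.3086 × 168.3 = 51.94 mGal
Free-air anomaly = 979690.93 − 979516.26 + (51.94) = 226.61 mGal
Bouguer slab correction = 0.04193 × 2.92 × 168.3 = 20.61 mGal
Simple Bouguer anomaly = 226.61 − (20.61) = 206.00 mGal

206.0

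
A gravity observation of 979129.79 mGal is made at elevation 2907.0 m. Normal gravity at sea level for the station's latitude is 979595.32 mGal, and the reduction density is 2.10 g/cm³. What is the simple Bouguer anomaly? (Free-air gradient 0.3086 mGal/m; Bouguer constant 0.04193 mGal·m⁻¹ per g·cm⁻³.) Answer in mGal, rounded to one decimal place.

175.6

Free-air correction = 0.3086 × 2907.0 = 897.10 mGal
Free-air anomaly = 979129.79 − 979595.32 + (897.10) = 431.57 mGal
Bouguer slab correction = 0.04193 × 2.10 × 2907.0 = 255.97 mGal
Simple Bouguer anomaly = 431.57 − (255.97) = 175.60 mGal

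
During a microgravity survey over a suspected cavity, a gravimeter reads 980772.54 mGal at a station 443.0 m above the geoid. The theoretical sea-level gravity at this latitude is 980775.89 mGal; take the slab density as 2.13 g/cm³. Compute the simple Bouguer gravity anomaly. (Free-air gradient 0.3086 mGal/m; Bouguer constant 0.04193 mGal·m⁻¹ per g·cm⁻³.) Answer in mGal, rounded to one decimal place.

Free-air correction = 0.3086 × 443.0 = 136.71 mGal
Free-air anomaly = 980772.54 − 980775.89 + (136.71) = 133.36 mGal
Bouguer slab correction = 0.04193 × 2.13 × 443.0 = 39.56 mGal
Simple Bouguer anomaly = 133.36 − (39.56) = 93.80 mGal

93.8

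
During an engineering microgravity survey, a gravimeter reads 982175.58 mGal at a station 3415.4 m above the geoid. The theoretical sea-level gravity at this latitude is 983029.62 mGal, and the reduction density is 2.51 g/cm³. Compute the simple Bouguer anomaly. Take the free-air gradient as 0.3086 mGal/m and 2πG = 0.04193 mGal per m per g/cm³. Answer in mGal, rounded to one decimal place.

Free-air correction = 0.3086 × 3415.4 = 1053.99 mGal
Free-air anomaly = 982175.58 − 983029.62 + (1053.99) = 199.95 mGal
Bouguer slab correction = 0.04193 × 2.51 × 3415.4 = 359.45 mGal
Simple Bouguer anomaly = 199.95 − (359.45) = -159.50 mGal

-159.5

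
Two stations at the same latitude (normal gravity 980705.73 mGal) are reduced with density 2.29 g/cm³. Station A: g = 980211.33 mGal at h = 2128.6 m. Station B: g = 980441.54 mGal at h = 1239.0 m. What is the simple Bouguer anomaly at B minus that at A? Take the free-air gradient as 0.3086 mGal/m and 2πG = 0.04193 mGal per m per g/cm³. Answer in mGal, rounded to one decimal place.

41.1

Δg_SB(A) = 980211.33 − 980705.73 + 0.3086×2128.6 − 0.04193×2.29×2128.6 = -41.90 mGal
Δg_SB(B) = 980441.54 − 980705.73 + 0.3086×1239.0 − 0.04193×2.29×1239.0 = -0.80 mGal
Difference = -0.80 − (-41.90) = 41.10 mGal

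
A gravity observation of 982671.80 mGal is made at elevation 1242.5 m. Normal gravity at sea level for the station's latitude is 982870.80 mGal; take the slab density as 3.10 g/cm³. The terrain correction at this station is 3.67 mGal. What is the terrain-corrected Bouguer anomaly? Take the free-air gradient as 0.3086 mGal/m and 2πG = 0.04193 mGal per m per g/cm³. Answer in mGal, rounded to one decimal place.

26.6

Free-air correction = 0.3086 × 1242.5 = 383.44 mGal
Free-air anomaly = 982671.80 − 982870.80 + (383.44) = 184.44 mGal
Bouguer slab correction = 0.04193 × 3.10 × 1242.5 = 161.50 mGal
Simple Bouguer anomaly = 184.44 − (161.50) = 22.94 mGal
Complete Bouguer anomaly = 22.94 + 3.67 = 26.61 mGal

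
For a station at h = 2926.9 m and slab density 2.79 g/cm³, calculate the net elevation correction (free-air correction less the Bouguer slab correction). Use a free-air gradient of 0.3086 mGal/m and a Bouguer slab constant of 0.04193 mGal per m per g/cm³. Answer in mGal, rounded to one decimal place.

560.8

Combined gradient = 0.3086 − 0.04193 × 2.79 = 0.1916153 mGal/m
Combined elevation correction = 0.1916153 × 2926.9 = 560.8 mGal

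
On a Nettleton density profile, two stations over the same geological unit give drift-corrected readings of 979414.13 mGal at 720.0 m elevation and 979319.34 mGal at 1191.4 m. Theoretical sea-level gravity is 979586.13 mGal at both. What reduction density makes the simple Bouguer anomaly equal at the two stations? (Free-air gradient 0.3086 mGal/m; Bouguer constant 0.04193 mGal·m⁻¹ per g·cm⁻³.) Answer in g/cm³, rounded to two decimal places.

2.56

Δg_obs = 979319.34 − 979414.13 = -94.79 mGal over Δh = 1191.4 − 720.0 = 471.4 m
Equal Bouguer anomalies ⇒ Δg_obs + (0.3086 − 0.04193ρ)·Δh = 0
0.3086 − 0.04193ρ = −Δg_obs/Δh = 0.20108
ρ = (0.3086 − 0.20108) / 0.04193 = 2.56 g/cm³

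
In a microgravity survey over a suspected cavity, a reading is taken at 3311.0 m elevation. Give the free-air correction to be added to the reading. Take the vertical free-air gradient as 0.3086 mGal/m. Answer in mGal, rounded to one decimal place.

Free-air correction = 0.3086 × 3311.0 = 1021.8 mGal

1021.8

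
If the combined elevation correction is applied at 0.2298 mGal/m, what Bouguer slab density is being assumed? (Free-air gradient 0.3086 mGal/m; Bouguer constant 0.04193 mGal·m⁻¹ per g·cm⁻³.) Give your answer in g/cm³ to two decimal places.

0.2298 = 0.3086 − 0.04193 × ρ
ρ = (0.3086 − 0.2298) / 0.04193 = 1.88 g/cm³

1.88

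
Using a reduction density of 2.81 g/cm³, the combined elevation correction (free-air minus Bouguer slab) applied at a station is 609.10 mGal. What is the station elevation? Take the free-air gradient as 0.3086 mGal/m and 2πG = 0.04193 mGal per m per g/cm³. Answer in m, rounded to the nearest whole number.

Combined gradient = 0.3086 − 0.04193 × 2.81 = 0.1907767 mGal/m
h = 609.10 / 0.1907767 = 3192.74 m

3193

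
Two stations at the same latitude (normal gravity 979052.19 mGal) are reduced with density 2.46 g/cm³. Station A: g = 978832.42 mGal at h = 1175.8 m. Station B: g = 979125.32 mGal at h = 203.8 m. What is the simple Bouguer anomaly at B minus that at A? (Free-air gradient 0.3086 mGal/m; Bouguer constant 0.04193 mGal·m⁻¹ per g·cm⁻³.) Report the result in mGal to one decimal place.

93.2

Δg_SB(A) = 978832.42 − 979052.19 + 0.3086×1175.8 − 0.04193×2.46×1175.8 = 21.80 mGal
Δg_SB(B) = 979125.32 − 979052.19 + 0.3086×203.8 − 0.04193×2.46×203.8 = 115.00 mGal
Difference = 115.00 − (21.80) = 93.20 mGal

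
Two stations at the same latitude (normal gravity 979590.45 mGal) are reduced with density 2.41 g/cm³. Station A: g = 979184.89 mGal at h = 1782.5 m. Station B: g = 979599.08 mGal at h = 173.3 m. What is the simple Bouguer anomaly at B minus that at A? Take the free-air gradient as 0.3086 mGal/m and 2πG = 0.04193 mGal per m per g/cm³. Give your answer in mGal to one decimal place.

80.2

Δg_SB(A) = 979184.89 − 979590.45 + 0.3086×1782.5 − 0.04193×2.41×1782.5 = -35.60 mGal
Δg_SB(B) = 979599.08 − 979590.45 + 0.3086×173.3 − 0.04193×2.41×173.3 = 44.60 mGal
Difference = 44.60 − (-35.60) = 80.20 mGal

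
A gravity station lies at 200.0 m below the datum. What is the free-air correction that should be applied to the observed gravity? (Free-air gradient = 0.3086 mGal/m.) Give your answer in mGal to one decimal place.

Free-air correction = 0.3086 × -200.0 = -61.7 mGal

-61.7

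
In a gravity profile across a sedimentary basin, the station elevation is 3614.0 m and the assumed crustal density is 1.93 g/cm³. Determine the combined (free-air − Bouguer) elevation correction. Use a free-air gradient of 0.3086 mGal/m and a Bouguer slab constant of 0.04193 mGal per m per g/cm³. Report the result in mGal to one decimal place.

Combined gradient = 0.3086 − 0.04193 × 1.93 = 0.2276751 mGal/m
Combined elevation correction = 0.2276751 × 3614.0 = 822.8 mGal

822.8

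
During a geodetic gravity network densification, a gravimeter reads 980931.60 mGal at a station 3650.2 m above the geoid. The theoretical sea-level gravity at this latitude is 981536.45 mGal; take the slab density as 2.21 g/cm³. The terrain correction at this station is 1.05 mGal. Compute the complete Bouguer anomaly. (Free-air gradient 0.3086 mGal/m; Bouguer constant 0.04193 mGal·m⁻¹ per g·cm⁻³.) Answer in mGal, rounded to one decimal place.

Free-air correction = 0.3086 × 3650.2 = 1126.45 mGal
Free-air anomaly = 980931.60 − 981536.45 + (1126.45) = 521.60 mGal
Bouguer slab correction = 0.04193 × 2.21 × 3650.2 = 338.25 mGal
Simple Bouguer anomaly = 521.60 − (338.25) = 183.35 mGal
Complete Bouguer anomaly = 183.35 + 1.05 = 184.40 mGal

184.4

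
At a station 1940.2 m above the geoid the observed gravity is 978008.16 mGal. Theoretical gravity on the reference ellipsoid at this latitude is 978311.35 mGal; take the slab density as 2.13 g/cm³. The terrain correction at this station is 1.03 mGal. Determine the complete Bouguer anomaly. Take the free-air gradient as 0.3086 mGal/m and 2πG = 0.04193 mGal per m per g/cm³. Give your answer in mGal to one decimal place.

Free-air correction = 0.3086 × 1940.2 = 598.75 mGal
Free-air anomaly = 978008.16 − 978311.35 + (598.75) = 295.56 mGal
Bouguer slab correction = 0.04193 × 2.13 × 1940.2 = 173.28 mGal
Simple Bouguer anomaly = 295.56 − (173.28) = 122.28 mGal
Complete Bouguer anomaly = 122.28 + 1.03 = 123.31 mGal

123.3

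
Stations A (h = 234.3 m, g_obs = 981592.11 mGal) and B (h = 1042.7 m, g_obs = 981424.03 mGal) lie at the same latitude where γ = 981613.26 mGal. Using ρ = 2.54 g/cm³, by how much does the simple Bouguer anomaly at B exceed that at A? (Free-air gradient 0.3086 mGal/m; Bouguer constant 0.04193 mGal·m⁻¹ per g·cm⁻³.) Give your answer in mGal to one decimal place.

-4.7

Δg_SB(A) = 981592.11 − 981613.26 + 0.3086×234.3 − 0.04193×2.54×234.3 = 26.20 mGal
Δg_SB(B) = 981424.03 − 981613.26 + 0.3086×1042.7 − 0.04193×2.54×1042.7 = 21.50 mGal
Difference = 21.50 − (26.20) = -4.70 mGal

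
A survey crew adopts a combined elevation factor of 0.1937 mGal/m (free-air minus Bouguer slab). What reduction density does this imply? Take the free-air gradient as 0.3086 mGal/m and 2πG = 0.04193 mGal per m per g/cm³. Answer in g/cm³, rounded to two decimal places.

2.74

0.1937 = 0.3086 − 0.04193 × ρ
ρ = (0.3086 − 0.1937) / 0.04193 = 2.74 g/cm³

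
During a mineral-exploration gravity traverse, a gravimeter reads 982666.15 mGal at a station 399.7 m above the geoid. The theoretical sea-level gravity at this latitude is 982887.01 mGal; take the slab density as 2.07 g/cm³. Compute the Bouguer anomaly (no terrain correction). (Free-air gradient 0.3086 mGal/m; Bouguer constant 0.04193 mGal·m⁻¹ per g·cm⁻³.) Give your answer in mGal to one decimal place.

-132.2

Free-air correction = 0.3086 × 399.7 = 123.35 mGal
Free-air anomaly = 982666.15 − 982887.01 + (123.35) = -97.51 mGal
Bouguer slab correction = 0.04193 × 2.07 × 399.7 = 34.69 mGal
Simple Bouguer anomaly = -97.51 − (34.69) = -132.20 mGal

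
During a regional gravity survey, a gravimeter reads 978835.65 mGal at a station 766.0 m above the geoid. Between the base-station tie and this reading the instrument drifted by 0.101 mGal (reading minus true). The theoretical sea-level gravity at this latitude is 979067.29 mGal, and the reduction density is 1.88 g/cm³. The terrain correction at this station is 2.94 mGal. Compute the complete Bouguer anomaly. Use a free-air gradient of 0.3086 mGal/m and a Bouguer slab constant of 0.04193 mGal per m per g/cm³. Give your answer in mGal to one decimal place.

Drift-corrected reading = 978835.65 − (0.101) = 978835.549 mGal
Free-air correction = 0.3086 × 766.0 = 236.39 mGal
Free-air anomaly = 978835.549 − 979067.29 + (236.39) = 4.649 mGal
Bouguer slab correction = 0.04193 × 1.88 × 766.0 = 60.38 mGal
Simple Bouguer anomaly = 4.649 − (60.38) = -55.731 mGal
Complete Bouguer anomaly = -55.731 + 2.94 = -52.791 mGal

-52.8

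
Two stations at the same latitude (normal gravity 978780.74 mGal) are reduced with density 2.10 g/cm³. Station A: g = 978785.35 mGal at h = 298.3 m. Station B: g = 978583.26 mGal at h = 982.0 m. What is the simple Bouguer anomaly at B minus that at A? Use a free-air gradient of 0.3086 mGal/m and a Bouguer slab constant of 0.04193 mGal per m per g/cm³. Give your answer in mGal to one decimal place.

-51.3

Δg_SB(A) = 978785.35 − 978780.74 + 0.3086×298.3 − 0.04193×2.10×298.3 = 70.40 mGal
Δg_SB(B) = 978583.26 − 978780.74 + 0.3086×982.0 − 0.04193×2.10×982.0 = 19.10 mGal
Difference = 19.10 − (70.40) = -51.30 mGal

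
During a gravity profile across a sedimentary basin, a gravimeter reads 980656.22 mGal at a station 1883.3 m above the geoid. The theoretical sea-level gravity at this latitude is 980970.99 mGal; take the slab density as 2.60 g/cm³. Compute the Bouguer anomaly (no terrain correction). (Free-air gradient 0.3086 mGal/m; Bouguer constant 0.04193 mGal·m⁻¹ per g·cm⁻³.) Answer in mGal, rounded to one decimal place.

Free-air correction = 0.3086 × 1883.3 = 581.19 mGal
Free-air anomaly = 980656.22 − 980970.99 + (581.19) = 266.42 mGal
Bouguer slab correction = 0.04193 × 2.60 × 1883.3 = 205.31 mGal
Simple Bouguer anomaly = 266.42 − (205.31) = 61.11 mGal

61.1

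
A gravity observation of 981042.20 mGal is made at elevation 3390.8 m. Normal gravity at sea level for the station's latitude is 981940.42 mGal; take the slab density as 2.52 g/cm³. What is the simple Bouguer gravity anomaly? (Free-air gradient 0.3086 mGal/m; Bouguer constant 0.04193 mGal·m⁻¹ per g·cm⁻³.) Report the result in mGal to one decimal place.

Free-air correction = 0.3086 × 3390.8 = 1046.40 mGal
Free-air anomaly = 981042.20 − 981940.42 + (1046.40) = 148.18 mGal
Bouguer slab correction = 0.04193 × 2.52 × 3390.8 = 358.28 mGal
Simple Bouguer anomaly = 148.18 − (358.28) = -210.10 mGal

-210.1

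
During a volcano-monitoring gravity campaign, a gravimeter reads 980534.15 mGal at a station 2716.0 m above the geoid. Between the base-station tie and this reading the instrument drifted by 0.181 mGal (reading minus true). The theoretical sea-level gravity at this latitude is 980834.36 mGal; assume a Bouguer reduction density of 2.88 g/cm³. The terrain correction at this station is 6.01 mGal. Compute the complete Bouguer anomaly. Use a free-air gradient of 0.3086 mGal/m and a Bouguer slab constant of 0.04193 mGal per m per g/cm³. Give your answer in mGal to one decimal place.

215.8

Drift-corrected reading = 980534.15 − (0.181) = 980533.969 mGal
Free-air correction = 0.3086 × 2716.0 = 838.16 mGal
Free-air anomaly = 980533.969 − 980834.36 + (838.16) = 537.769 mGal
Bouguer slab correction = 0.04193 × 2.88 × 2716.0 = 327.98 mGal
Simple Bouguer anomaly = 537.769 − (327.98) = 209.789 mGal
Complete Bouguer anomaly = 209.789 + 6.01 = 215.799 mGal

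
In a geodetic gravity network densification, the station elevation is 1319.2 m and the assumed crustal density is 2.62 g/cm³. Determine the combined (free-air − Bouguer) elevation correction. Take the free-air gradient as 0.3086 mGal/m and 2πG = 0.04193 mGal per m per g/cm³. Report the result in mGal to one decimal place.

Combined gradient = 0.3086 − 0.04193 × 2.62 = 0.1987434 mGal/m
Combined elevation correction = 0.1987434 × 1319.2 = 262.2 mGal

262.2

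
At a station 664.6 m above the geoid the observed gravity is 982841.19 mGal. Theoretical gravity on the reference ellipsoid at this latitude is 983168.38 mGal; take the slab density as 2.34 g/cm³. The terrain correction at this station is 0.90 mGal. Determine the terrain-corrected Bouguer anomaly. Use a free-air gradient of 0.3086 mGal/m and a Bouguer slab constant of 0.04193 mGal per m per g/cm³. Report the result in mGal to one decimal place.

-186.4

Free-air correction = 0.3086 × 664.6 = 205.10 mGal
Free-air anomaly = 982841.19 − 983168.38 + (205.10) = -122.09 mGal
Bouguer slab correction = 0.04193 × 2.34 × 664.6 = 65.21 mGal
Simple Bouguer anomaly = -122.09 − (65.21) = -187.30 mGal
Complete Bouguer anomaly = -187.30 + 0.90 = -186.40 mGal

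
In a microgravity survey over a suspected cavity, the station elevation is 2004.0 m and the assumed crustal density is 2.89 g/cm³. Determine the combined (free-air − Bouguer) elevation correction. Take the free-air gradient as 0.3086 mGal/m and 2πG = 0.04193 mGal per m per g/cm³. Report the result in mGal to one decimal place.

Combined gradient = 0.3086 − 0.04193 × 2.89 = 0.1874223 mGal/m
Combined elevation correction = 0.1874223 × 2004.0 = 375.6 mGal

375.6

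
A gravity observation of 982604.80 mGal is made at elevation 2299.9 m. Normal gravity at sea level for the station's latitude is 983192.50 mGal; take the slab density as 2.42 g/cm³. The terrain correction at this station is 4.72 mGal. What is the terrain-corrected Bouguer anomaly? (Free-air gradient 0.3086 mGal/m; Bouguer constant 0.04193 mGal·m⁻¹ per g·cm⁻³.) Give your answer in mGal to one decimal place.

Free-air correction = 0.3086 × 2299.9 = 709.75 mGal
Free-air anomaly = 982604.80 − 983192.50 + (709.75) = 122.05 mGal
Bouguer slab correction = 0.04193 × 2.42 × 2299.9 = 233.37 mGal
Simple Bouguer anomaly = 122.05 − (233.37) = -111.32 mGal
Complete Bouguer anomaly = -111.32 + 4.72 = -106.60 mGal

-106.6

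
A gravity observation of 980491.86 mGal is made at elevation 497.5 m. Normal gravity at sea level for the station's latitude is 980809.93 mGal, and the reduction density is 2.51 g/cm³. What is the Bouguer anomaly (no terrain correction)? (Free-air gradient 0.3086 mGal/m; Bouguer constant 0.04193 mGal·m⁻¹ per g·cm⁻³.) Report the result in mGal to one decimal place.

-216.9

Free-air correction = 0.3086 × 497.5 = 153.53 mGal
Free-air anomaly = 980491.86 − 980809.93 + (153.53) = -164.54 mGal
Bouguer slab correction = 0.04193 × 2.51 × 497.5 = 52.36 mGal
Simple Bouguer anomaly = -164.54 − (52.36) = -216.90 mGal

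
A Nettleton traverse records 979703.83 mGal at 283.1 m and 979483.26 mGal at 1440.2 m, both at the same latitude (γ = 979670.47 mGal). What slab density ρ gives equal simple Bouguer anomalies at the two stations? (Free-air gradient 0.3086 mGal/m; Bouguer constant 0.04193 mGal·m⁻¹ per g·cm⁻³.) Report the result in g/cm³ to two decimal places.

Δg_obs = 979483.26 − 979703.83 = -220.57 mGal over Δh = 1440.2 − 283.1 = 1157.1 m
Equal Bouguer anomalies ⇒ Δg_obs + (0.3086 − 0.04193ρ)·Δh = 0
0.3086 − 0.04193ρ = −Δg_obs/Δh = 0.19062
ρ = (0.3086 − 0.19062) / 0.04193 = 2.81 g/cm³

2.81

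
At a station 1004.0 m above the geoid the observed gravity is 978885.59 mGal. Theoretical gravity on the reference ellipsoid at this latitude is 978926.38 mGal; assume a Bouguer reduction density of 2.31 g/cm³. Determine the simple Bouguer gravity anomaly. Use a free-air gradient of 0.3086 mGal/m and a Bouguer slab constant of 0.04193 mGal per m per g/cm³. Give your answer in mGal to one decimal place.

171.8

Free-air correction = 0.3086 × 1004.0 = 309.83 mGal
Free-air anomaly = 978885.59 − 978926.38 + (309.83) = 269.04 mGal
Bouguer slab correction = 0.04193 × 2.31 × 1004.0 = 97.25 mGal
Simple Bouguer anomaly = 269.04 − (97.25) = 171.79 mGal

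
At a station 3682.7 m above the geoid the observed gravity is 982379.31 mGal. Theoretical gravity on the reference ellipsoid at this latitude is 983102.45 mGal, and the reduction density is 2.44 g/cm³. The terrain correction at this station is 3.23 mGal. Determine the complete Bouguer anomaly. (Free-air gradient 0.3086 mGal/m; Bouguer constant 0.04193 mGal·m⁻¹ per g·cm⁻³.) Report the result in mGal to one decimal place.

39.8

Free-air correction = 0.3086 × 3682.7 = 1136.48 mGal
Free-air anomaly = 982379.31 − 983102.45 + (1136.48) = 413.34 mGal
Bouguer slab correction = 0.04193 × 2.44 × 3682.7 = 376.77 mGal
Simple Bouguer anomaly = 413.34 − (376.77) = 36.57 mGal
Complete Bouguer anomaly = 36.57 + 3.23 = 39.80 mGal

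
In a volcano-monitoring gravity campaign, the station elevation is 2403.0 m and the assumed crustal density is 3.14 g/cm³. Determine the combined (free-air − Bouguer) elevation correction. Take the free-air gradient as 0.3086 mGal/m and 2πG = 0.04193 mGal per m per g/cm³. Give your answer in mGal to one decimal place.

425.2

Combined gradient = 0.3086 − 0.04193 × 3.14 = 0.1769398 mGal/m
Combined elevation correction = 0.1769398 × 2403.0 = 425.2 mGal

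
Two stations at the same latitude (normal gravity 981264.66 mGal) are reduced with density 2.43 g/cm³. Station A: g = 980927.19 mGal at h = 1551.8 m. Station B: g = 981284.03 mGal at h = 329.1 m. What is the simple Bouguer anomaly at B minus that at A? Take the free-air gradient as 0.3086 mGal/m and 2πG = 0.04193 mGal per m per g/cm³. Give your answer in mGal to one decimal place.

Δg_SB(A) = 980927.19 − 981264.66 + 0.3086×1551.8 − 0.04193×2.43×1551.8 = -16.70 mGal
Δg_SB(B) = 981284.03 − 981264.66 + 0.3086×329.1 − 0.04193×2.43×329.1 = 87.40 mGal
Difference = 87.40 − (-16.70) = 104.10 mGal

104.1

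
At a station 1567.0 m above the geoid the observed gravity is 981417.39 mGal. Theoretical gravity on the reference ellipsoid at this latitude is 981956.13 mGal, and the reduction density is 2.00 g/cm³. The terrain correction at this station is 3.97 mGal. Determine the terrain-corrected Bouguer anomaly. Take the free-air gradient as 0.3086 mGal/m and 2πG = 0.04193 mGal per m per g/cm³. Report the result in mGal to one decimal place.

Free-air correction = 0.3086 × 1567.0 = 483.58 mGal
Free-air anomaly = 981417.39 − 981956.13 + (483.58) = -55.16 mGal
Bouguer slab correction = 0.04193 × 2.00 × 1567.0 = 131.41 mGal
Simple Bouguer anomaly = -55.16 − (131.41) = -186.57 mGal
Complete Bouguer anomaly = -186.57 + 3.97 = -182.60 mGal

-182.6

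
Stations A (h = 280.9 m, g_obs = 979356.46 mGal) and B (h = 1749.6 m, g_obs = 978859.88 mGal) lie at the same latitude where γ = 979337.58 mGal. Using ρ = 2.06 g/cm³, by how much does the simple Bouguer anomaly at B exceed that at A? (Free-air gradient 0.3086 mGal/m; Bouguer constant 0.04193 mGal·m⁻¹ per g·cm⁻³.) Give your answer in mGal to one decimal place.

-170.2

Δg_SB(A) = 979356.46 − 979337.58 + 0.3086×280.9 − 0.04193×2.06×280.9 = 81.30 mGal
Δg_SB(B) = 978859.88 − 979337.58 + 0.3086×1749.6 − 0.04193×2.06×1749.6 = -88.90 mGal
Difference = -88.90 − (81.30) = -170.20 mGal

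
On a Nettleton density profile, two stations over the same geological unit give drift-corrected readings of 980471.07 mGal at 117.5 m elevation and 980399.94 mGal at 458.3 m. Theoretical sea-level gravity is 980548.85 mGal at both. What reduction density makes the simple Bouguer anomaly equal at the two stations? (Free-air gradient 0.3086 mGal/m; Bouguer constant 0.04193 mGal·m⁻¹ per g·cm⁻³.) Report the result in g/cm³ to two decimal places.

Δg_obs = 980399.94 − 980471.07 = -71.13 mGal over Δh = 458.3 − 117.5 = 340.8 m
Equal Bouguer anomalies ⇒ Δg_obs + (0.3086 − 0.04193ρ)·Δh = 0
0.3086 − 0.04193ρ = −Δg_obs/Δh = 0.20871
ρ = (0.3086 − 0.20871) / 0.04193 = 2.38 g/cm³

2.38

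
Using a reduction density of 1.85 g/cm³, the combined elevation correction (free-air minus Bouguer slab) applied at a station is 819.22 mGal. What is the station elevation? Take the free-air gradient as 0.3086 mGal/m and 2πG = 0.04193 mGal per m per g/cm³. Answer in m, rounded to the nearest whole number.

3546

Combined gradient = 0.3086 − 0.04193 × 1.85 = 0.2310295 mGal/m
h = 819.22 / 0.2310295 = 3545.95 m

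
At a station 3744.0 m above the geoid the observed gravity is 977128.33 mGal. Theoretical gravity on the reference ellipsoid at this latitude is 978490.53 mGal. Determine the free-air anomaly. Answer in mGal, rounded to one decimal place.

-206.8

Free-air correction = 0.3086 × 3744.0 = 1155.40 mGal
Free-air anomaly = 977128.33 − 978490.53 + (1155.40) = -206.80 mGal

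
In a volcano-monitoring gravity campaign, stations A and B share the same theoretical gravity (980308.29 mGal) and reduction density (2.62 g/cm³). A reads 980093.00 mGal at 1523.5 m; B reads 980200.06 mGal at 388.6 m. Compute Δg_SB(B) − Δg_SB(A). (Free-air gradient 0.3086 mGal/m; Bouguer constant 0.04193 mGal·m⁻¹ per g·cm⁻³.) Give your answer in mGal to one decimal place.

-118.5

Δg_SB(A) = 980093.00 − 980308.29 + 0.3086×1523.5 − 0.04193×2.62×1523.5 = 87.50 mGal
Δg_SB(B) = 980200.06 − 980308.29 + 0.3086×388.6 − 0.04193×2.62×388.6 = -31.00 mGal
Difference = -31.00 − (87.50) = -118.50 mGal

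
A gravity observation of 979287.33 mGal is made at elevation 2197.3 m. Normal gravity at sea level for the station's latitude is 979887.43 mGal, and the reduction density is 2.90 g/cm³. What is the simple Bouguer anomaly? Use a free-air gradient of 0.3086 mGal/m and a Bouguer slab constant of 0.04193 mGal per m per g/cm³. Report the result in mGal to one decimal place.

Free-air correction = 0.3086 × 2197.3 = 678.09 mGal
Free-air anomaly = 979287.33 − 979887.43 + (678.09) = 77.99 mGal
Bouguer slab correction = 0.04193 × 2.90 × 2197.3 = 267.19 mGal
Simple Bouguer anomaly = 77.99 − (267.19) = -189.20 mGal

-189.2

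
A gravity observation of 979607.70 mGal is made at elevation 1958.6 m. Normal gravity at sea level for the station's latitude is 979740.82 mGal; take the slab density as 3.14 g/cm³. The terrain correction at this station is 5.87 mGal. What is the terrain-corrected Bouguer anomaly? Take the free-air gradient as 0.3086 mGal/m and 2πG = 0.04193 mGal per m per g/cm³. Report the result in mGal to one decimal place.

Free-air correction = 0.3086 × 1958.6 = 604.42 mGal
Free-air anomaly = 979607.70 − 979740.82 + (604.42) = 471.30 mGal
Bouguer slab correction = 0.04193 × 3.14 × 1958.6 = 257.87 mGal
Simple Bouguer anomaly = 471.30 − (257.87) = 213.43 mGal
Complete Bouguer anomaly = 213.43 + 5.87 = 219.30 mGal

219.3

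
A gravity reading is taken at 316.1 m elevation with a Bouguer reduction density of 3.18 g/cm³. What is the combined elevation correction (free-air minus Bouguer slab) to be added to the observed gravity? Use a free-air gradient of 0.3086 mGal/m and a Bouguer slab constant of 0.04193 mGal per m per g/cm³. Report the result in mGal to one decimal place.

Combined gradient = 0.3086 − 0.04193 × 3.18 = 0.1752626 mGal/m
Combined elevation correction = 0.1752626 × 316.1 = 55.4 mGal

55.4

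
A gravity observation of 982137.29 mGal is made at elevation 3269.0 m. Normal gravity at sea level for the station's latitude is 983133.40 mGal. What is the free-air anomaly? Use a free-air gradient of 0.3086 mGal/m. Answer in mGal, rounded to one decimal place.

Free-air correction = 0.3086 × 3269.0 = 1008.81 mGal
Free-air anomaly = 982137.29 − 983133.40 + (1008.81) = 12.70 mGal

12.7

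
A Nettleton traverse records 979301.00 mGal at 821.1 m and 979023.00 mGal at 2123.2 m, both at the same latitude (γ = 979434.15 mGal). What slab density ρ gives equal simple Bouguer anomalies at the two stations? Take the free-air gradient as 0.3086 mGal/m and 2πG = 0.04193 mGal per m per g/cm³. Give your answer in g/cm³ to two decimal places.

2.27

Δg_obs = 979023.00 − 979301.00 = -278.00 mGal over Δh = 2123.2 − 821.1 = 1302.1 m
Equal Bouguer anomalies ⇒ Δg_obs + (0.3086 − 0.04193ρ)·Δh = 0
0.3086 − 0.04193ρ = −Δg_obs/Δh = 0.21350
ρ = (0.3086 − 0.21350) / 0.04193 = 2.27 g/cm³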